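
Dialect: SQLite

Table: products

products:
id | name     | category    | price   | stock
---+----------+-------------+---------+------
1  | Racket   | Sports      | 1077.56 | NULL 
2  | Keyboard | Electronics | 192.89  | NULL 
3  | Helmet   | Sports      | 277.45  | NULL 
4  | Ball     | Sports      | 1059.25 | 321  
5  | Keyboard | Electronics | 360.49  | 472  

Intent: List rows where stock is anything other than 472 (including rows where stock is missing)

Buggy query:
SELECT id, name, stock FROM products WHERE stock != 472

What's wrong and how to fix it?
Bug: 'stock != 472' is unknown when stock is NULL, so NULL rows are silently excluded

Fix: Add an explicit OR stock IS NULL to include the missing-value rows

Corrected query:
SELECT id, name, stock FROM products WHERE stock != 472 OR stock IS NULL

Result:
id | name     | stock
---+----------+------
1  | Racket   | NULL 
2  | Keyboard | NULL 
3  | Helmet   | NULL 
4  | Ball     | 321  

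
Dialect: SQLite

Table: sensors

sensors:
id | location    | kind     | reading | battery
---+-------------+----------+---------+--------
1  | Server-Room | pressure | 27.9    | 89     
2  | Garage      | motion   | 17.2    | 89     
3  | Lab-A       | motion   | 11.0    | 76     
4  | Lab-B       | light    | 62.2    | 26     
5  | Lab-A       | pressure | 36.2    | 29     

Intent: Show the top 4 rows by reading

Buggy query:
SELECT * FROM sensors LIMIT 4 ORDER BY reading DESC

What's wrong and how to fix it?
Bug: LIMIT must come after ORDER BY

Fix: Swap the clauses: ORDER BY first, then LIMIT

Corrected query:
SELECT * FROM sensors ORDER BY reading DESC LIMIT 4

Result:
id | location    | kind     | reading | battery
---+-------------+----------+---------+--------
4  | Lab-B       | light    | 62.2    | 26     
5  | Lab-A       | pressure | 36.2    | 29     
1  | Server-Room | pressure | 27.9    | 89     
2  | Garage      | motion   | 17.2    | 89     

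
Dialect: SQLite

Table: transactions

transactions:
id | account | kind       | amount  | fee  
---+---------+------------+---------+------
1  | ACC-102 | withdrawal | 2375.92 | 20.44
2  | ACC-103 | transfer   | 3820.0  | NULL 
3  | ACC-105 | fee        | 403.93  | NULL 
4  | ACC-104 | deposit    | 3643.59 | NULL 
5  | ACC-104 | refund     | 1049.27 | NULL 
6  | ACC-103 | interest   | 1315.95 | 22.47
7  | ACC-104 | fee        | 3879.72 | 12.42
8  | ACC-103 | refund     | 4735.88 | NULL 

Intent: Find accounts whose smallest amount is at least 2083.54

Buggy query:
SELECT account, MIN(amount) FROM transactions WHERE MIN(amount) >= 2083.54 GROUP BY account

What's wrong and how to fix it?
Bug: Aggregates like MIN are computed per group after WHERE runs

Fix: Replace WHERE with HAVING after the GROUP BY

Corrected query:
SELECT account, MIN(amount) FROM transactions GROUP BY account HAVING MIN(amount) >= 2083.54

Result:
account | MIN(amount)
--------+------------
ACC-102 | 2375.92    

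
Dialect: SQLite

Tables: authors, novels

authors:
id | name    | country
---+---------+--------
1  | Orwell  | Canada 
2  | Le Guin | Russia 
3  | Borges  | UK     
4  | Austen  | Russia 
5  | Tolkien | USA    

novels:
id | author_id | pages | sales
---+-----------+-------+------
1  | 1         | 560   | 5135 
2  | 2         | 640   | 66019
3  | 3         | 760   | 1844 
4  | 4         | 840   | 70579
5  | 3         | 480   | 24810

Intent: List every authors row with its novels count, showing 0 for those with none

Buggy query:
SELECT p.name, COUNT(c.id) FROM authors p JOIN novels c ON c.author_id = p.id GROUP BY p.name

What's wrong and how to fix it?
Bug: INNER JOIN drops authors rows that have no matching novels rows

Fix: Use LEFT JOIN so parents without children still appear (COUNT(c.id) gives 0)

Corrected query:
SELECT p.name, COUNT(c.id) FROM authors p LEFT JOIN novels c ON c.author_id = p.id GROUP BY p.name

Result:
name    | COUNT(c.id)
--------+------------
Austen  | 1          
Borges  | 2          
Le Guin | 1          
Orwell  | 1          
Tolkien | 0          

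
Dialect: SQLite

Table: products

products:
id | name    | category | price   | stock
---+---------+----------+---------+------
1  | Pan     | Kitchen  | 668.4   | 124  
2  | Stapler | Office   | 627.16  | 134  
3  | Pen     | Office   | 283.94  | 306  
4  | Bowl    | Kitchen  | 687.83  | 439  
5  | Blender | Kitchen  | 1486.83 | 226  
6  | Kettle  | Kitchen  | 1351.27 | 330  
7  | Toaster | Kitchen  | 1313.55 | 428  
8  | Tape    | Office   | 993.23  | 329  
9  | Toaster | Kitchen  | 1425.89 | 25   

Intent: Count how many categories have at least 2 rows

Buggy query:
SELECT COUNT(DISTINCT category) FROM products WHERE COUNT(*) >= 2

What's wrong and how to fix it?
Bug: COUNT(*) cannot appear in WHERE; the per-group count doesn't exist yet

Fix: Group first with HAVING COUNT(*) >= 2, then COUNT the resulting groups

Corrected query:
SELECT COUNT(*) FROM (SELECT category FROM products GROUP BY category HAVING COUNT(*) >= 2)

Result:
COUNT(*)
--------
2       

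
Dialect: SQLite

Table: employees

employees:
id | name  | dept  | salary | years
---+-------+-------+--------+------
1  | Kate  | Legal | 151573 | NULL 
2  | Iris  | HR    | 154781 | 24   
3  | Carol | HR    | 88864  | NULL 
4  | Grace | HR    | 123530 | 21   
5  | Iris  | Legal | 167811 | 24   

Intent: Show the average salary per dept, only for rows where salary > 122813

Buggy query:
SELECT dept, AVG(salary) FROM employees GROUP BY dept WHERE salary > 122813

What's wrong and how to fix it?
Bug: WHERE cannot follow GROUP BY

Fix: Place WHERE between FROM and GROUP BY

Corrected query:
SELECT dept, AVG(salary) FROM employees WHERE salary > 122813 GROUP BY dept

Result:
dept  | AVG(salary)
------+------------
HR    | 139155.5   
Legal | 159692     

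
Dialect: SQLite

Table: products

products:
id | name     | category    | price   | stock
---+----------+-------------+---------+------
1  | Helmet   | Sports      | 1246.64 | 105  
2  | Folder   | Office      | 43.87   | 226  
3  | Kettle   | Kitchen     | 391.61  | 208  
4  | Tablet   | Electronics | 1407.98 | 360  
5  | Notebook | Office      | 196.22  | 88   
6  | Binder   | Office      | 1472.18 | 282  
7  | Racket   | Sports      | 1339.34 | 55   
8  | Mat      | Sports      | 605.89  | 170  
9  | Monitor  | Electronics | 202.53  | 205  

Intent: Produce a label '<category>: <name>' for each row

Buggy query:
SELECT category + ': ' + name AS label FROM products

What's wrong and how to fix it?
Bug: SQLite uses || for string concatenation; + coerces text to numbers (yielding 0)

Fix: Use the || operator for string concatenation

Corrected query:
SELECT category || ': ' || name AS label FROM products

Result:
label               
--------------------
Sports: Helmet      
Office: Folder      
Kitchen: Kettle     
Electronics: Tablet 
Office: Notebook    
Office: Binder      
Sports: Racket      
Sports: Mat         
Electronics: Monitor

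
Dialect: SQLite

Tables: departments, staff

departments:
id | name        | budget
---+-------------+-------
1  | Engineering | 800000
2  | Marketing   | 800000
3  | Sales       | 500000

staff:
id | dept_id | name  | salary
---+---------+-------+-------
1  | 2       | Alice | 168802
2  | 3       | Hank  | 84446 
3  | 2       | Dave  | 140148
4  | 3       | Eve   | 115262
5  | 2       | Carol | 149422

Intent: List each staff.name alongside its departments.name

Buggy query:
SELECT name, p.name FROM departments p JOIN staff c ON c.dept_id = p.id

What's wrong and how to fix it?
Bug: 'name' exists in both joined tables, so the database can't tell which one is meant

Fix: Qualify the column with its table alias (c.name)

Corrected query:
SELECT c.name, p.name FROM departments p JOIN staff c ON c.dept_id = p.id

Result:
name  | name     
------+----------
Alice | Marketing
Hank  | Sales    
Dave  | Marketing
Eve   | Sales    
Carol | Marketing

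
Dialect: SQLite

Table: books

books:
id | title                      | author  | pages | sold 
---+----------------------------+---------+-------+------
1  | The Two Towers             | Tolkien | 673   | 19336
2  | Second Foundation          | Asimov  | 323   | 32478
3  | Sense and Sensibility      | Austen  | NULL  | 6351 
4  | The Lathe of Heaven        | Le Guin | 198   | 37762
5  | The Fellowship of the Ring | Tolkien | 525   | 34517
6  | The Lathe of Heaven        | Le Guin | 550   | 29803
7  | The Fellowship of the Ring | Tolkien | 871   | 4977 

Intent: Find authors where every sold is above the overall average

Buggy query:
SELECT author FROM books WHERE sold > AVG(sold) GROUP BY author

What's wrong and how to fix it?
Bug: AVG() is an aggregate; it can't sit directly in WHERE

Fix: Use a subquery for AVG and a HAVING MIN(...) filter so the condition holds for every row in the group

Corrected query:
SELECT author FROM books GROUP BY author HAVING MIN(sold) > (SELECT AVG(sold) FROM books)

Result:
author 
-------
Asimov 
Le Guin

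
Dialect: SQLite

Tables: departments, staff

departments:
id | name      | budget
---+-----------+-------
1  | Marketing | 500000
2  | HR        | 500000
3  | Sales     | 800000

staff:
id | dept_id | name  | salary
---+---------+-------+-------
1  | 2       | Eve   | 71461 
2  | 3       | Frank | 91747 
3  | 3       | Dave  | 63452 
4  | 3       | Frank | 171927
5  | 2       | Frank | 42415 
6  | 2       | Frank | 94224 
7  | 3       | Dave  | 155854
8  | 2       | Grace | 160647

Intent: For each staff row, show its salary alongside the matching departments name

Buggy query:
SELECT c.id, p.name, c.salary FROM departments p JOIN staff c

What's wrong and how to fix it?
Bug: JOIN with no ON clause produces a cartesian product; every staff row pairs with every departments row

Fix: Add ON c.dept_id = p.id to the JOIN

Corrected query:
SELECT c.id, p.name, c.salary FROM departments p JOIN staff c ON c.dept_id = p.id

Result:
id | name  | salary
---+-------+-------
1  | HR    | 71461 
2  | Sales | 91747 
3  | Sales | 63452 
4  | Sales | 171927
5  | HR    | 42415 
6  | HR    | 94224 
7  | Sales | 155854
8  | HR    | 160647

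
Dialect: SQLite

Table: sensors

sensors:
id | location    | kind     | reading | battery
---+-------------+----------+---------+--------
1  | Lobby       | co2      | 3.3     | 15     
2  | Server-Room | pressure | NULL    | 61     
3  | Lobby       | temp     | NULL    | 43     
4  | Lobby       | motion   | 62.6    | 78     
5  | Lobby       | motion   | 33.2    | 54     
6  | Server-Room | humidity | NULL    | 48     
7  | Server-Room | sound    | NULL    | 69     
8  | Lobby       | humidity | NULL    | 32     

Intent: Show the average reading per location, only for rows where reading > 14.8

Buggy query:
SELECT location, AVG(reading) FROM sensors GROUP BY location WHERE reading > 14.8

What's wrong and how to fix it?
Bug: WHERE cannot follow GROUP BY

Fix: Place WHERE between FROM and GROUP BY

Corrected query:
SELECT location, AVG(reading) FROM sensors WHERE reading > 14.8 GROUP BY location

Result:
location | AVG(reading)
---------+-------------
Lobby    | 47.9        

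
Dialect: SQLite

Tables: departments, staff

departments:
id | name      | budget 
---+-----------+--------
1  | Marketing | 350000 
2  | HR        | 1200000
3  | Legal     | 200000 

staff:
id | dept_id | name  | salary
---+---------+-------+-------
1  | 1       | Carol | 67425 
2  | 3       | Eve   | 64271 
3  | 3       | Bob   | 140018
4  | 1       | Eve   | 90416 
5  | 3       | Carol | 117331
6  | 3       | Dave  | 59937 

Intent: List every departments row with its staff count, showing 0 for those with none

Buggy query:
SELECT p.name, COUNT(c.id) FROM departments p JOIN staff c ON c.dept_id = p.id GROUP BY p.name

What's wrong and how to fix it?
Bug: An inner join excludes parents with zero children

Fix: Switch to LEFT JOIN to retain unmatched parent rows

Corrected query:
SELECT p.name, COUNT(c.id) FROM departments p LEFT JOIN staff c ON c.dept_id = p.id GROUP BY p.name

Result:
name      | COUNT(c.id)
----------+------------
HR        | 0          
Legal     | 4          
Marketing | 2          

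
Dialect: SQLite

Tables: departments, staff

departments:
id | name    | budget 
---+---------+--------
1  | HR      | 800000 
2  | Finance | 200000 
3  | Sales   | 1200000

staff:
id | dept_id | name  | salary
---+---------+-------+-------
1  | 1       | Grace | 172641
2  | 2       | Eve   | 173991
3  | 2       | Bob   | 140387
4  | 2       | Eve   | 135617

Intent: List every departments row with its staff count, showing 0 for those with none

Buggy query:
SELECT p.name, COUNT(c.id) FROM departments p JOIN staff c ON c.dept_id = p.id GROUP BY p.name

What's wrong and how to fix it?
Bug: INNER JOIN drops departments rows that have no matching staff rows

Fix: Switch to LEFT JOIN to retain unmatched parent rows

Corrected query:
SELECT p.name, COUNT(c.id) FROM departments p LEFT JOIN staff c ON c.dept_id = p.id GROUP BY p.name

Result:
name    | COUNT(c.id)
--------+------------
Finance | 3          
HR      | 1          
Sales   | 0          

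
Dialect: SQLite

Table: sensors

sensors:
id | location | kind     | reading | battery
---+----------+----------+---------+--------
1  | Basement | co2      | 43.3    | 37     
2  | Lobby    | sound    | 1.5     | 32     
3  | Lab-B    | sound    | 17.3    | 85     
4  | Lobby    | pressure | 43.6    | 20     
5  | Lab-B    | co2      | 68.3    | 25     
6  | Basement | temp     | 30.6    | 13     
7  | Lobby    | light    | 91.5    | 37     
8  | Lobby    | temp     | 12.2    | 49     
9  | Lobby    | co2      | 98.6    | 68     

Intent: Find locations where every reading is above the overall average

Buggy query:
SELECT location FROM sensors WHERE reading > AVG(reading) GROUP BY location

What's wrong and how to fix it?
Bug: AVG() is an aggregate; it can't sit directly in WHERE

Fix: Use a subquery for AVG and a HAVING MIN(...) filter so the condition holds for every row in the group

Corrected query:
SELECT location FROM sensors GROUP BY location HAVING MIN(reading) > (SELECT AVG(reading) FROM sensors)

Result:
(no rows)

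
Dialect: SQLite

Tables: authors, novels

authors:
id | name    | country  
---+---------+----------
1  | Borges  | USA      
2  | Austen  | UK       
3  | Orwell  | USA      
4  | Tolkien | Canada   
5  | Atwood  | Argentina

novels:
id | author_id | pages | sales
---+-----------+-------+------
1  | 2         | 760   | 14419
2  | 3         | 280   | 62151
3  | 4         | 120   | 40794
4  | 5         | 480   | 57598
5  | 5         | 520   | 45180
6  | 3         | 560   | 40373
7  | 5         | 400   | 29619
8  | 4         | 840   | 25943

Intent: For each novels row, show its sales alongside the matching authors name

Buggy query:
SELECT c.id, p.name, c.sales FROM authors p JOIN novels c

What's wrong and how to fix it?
Bug: JOIN with no ON clause produces a cartesian product; every novels row pairs with every authors row

Fix: Specify the join condition linking the foreign key to the parent id

Corrected query:
SELECT c.id, p.name, c.sales FROM authors p JOIN novels c ON c.author_id = p.id

Result:
id | name    | sales
---+---------+------
1  | Austen  | 14419
2  | Orwell  | 62151
3  | Tolkien | 40794
4  | Atwood  | 57598
5  | Atwood  | 45180
6  | Orwell  | 40373
7  | Atwood  | 29619
8  | Tolkien | 25943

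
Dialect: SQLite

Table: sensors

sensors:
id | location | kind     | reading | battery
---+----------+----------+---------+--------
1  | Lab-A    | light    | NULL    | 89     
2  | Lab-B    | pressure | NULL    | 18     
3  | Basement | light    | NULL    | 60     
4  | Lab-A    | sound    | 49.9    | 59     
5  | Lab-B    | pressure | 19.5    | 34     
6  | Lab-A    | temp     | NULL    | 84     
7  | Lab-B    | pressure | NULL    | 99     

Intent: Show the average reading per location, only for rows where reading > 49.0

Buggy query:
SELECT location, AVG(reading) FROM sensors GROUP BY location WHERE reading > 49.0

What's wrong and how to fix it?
Bug: Row-level WHERE must come before GROUP BY in the clause order

Fix: Place WHERE between FROM and GROUP BY

Corrected query:
SELECT location, AVG(reading) FROM sensors WHERE reading > 49.0 GROUP BY location

Result:
location | AVG(reading)
---------+-------------
Lab-A    | 49.9        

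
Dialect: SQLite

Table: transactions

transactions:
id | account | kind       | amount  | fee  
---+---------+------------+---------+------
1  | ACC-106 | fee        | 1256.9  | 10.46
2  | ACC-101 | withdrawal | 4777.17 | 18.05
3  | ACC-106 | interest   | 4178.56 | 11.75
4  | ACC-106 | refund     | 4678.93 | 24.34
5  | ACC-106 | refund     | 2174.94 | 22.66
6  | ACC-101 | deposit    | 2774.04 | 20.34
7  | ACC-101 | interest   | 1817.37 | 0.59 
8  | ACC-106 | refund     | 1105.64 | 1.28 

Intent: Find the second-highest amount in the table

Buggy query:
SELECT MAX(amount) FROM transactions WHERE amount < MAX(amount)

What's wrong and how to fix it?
Bug: The inner MAX is an aggregate inside WHERE, which is not allowed

Fix: Put the inner MAX in a scalar subquery

Corrected query:
SELECT MAX(amount) FROM transactions WHERE amount < (SELECT MAX(amount) FROM transactions)

Result:
MAX(amount)
-----------
4678.93    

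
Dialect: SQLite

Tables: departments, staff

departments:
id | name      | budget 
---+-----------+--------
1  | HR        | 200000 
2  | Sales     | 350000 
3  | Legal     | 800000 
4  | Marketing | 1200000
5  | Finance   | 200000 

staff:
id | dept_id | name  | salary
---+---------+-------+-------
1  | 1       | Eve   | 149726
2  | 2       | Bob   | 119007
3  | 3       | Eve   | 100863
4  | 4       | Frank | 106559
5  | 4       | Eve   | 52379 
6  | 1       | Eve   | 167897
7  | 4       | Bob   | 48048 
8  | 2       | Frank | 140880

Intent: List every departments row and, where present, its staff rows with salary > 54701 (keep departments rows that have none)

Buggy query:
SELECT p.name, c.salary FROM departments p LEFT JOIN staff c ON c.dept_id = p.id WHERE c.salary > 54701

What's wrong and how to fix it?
Bug: A WHERE condition on the right-hand table after LEFT JOIN drops unmatched parents

Fix: Put 'c.salary > 54701' in the JOIN's ON clause instead of WHERE

Corrected query:
SELECT p.name, c.salary FROM departments p LEFT JOIN staff c ON c.dept_id = p.id AND c.salary > 54701

Result:
name      | salary
----------+-------
HR        | 149726
HR        | 167897
Sales     | 119007
Sales     | 140880
Legal     | 100863
Marketing | 106559
Finance   | NULL  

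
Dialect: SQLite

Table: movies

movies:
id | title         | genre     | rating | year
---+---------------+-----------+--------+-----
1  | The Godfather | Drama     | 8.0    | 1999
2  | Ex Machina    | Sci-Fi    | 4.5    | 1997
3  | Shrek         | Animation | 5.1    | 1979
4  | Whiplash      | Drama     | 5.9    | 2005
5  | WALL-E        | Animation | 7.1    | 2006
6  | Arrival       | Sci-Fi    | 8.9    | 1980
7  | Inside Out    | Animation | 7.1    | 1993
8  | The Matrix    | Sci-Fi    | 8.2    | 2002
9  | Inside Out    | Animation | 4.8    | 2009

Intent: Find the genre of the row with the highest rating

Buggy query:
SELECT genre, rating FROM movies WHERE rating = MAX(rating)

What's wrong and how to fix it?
Bug: WHERE is evaluated per row; an aggregate over the whole table isn't defined there

Fix: Wrap MAX in a scalar subquery so WHERE compares against a single value

Corrected query:
SELECT genre, rating FROM movies WHERE rating = (SELECT MAX(rating) FROM movies)

Result:
genre  | rating
-------+-------
Sci-Fi | 8.9   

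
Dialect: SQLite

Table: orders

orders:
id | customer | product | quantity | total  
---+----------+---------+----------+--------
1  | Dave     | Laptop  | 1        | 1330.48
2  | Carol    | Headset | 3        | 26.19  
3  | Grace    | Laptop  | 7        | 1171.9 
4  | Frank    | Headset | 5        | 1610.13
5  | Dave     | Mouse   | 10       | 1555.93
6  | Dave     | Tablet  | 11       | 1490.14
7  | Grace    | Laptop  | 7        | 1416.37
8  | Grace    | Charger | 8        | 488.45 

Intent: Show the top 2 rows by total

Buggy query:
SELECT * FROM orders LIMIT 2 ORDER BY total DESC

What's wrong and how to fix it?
Bug: ORDER BY cannot follow LIMIT; LIMIT is the final clause

Fix: Swap the clauses: ORDER BY first, then LIMIT

Corrected query:
SELECT * FROM orders ORDER BY total DESC LIMIT 2

Result:
id | customer | product | quantity | total  
---+----------+---------+----------+--------
4  | Frank    | Headset | 5        | 1610.13
5  | Dave     | Mouse   | 10       | 1555.93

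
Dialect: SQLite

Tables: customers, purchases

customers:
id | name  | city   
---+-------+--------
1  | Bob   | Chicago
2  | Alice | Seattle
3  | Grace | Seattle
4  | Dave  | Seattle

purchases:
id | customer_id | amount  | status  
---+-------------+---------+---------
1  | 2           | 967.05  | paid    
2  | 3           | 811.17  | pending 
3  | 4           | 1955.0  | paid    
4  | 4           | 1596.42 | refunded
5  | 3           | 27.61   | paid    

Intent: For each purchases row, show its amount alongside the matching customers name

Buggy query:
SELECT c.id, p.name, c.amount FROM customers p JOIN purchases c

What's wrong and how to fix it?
Bug: Missing join condition: each purchases row is matched to all customers rows instead of just its own

Fix: Specify the join condition linking the foreign key to the parent id

Corrected query:
SELECT c.id, p.name, c.amount FROM customers p JOIN purchases c ON c.customer_id = p.id

Result:
id | name  | amount 
---+-------+--------
1  | Alice | 967.05 
2  | Grace | 811.17 
3  | Dave  | 1955   
4  | Dave  | 1596.42
5  | Grace | 27.61  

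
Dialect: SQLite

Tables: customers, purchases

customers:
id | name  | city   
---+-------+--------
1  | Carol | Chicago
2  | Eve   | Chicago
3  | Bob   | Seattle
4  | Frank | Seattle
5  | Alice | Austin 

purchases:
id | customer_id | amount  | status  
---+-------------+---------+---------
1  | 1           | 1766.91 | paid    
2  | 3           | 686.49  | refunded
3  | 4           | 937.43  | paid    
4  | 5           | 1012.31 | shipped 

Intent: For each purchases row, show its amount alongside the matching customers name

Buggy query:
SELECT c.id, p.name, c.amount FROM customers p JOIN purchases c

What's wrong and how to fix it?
Bug: Missing join condition: each purchases row is matched to all customers rows instead of just its own

Fix: Add ON c.customer_id = p.id to the JOIN

Corrected query:
SELECT c.id, p.name, c.amount FROM customers p JOIN purchases c ON c.customer_id = p.id

Result:
id | name  | amount 
---+-------+--------
1  | Carol | 1766.91
2  | Bob   | 686.49 
3  | Frank | 937.43 
4  | Alice | 1012.31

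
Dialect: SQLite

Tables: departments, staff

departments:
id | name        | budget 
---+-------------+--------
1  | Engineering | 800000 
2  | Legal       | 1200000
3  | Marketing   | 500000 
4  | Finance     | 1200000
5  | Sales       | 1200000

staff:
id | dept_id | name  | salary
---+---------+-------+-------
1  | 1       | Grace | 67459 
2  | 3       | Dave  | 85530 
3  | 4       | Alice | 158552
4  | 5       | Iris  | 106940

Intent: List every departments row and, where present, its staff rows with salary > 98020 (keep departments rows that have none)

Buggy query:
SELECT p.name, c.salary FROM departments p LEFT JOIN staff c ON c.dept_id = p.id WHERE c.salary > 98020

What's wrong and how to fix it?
Bug: Filtering c.salary in WHERE discards the NULL rows produced by LEFT JOIN, turning it into an inner join

Fix: Put 'c.salary > 98020' in the JOIN's ON clause instead of WHERE

Corrected query:
SELECT p.name, c.salary FROM departments p LEFT JOIN staff c ON c.dept_id = p.id AND c.salary > 98020

Result:
name        | salary
------------+-------
Engineering | NULL  
Legal       | NULL  
Marketing   | NULL  
Finance     | 158552
Sales       | 106940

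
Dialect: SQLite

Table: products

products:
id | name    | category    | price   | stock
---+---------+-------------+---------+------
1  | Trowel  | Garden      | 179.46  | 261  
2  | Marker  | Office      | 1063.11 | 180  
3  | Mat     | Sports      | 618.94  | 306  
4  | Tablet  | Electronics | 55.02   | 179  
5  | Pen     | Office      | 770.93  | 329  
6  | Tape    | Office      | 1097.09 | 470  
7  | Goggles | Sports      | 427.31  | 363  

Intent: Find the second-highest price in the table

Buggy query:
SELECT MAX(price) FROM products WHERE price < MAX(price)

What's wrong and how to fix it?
Bug: MAX(price) on the right of the comparison is an aggregate-in-WHERE error

Fix: Put the inner MAX in a scalar subquery

Corrected query:
SELECT MAX(price) FROM products WHERE price < (SELECT MAX(price) FROM products)

Result:
MAX(price)
----------
1063.11   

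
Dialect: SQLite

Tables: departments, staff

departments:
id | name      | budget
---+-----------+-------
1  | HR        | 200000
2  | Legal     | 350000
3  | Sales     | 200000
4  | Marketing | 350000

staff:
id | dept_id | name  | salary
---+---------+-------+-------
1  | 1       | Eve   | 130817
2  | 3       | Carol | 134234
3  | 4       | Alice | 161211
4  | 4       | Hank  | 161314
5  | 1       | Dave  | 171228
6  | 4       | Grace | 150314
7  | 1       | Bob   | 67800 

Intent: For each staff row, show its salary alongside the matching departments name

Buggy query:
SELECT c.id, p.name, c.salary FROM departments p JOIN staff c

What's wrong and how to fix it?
Bug: JOIN with no ON clause produces a cartesian product; every staff row pairs with every departments row

Fix: Specify the join condition linking the foreign key to the parent id

Corrected query:
SELECT c.id, p.name, c.salary FROM departments p JOIN staff c ON c.dept_id = p.id

Result:
id | name      | salary
---+-----------+-------
1  | HR        | 130817
2  | Sales     | 134234
3  | Marketing | 161211
4  | Marketing | 161314
5  | HR        | 171228
6  | Marketing | 150314
7  | HR        | 67800 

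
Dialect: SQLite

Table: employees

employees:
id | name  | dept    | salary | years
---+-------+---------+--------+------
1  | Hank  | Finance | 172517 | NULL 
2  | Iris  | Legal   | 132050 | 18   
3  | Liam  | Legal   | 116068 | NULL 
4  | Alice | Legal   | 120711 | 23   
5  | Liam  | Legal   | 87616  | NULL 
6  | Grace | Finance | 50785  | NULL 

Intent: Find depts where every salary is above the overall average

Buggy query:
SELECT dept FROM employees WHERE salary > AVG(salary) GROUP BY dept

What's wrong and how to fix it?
Bug: WHERE evaluates per row before aggregation, so AVG() is unavailable

Fix: Use a subquery for AVG and a HAVING MIN(...) filter so the condition holds for every row in the group

Corrected query:
SELECT dept FROM employees GROUP BY dept HAVING MIN(salary) > (SELECT AVG(salary) FROM employees)

Result:
(no rows)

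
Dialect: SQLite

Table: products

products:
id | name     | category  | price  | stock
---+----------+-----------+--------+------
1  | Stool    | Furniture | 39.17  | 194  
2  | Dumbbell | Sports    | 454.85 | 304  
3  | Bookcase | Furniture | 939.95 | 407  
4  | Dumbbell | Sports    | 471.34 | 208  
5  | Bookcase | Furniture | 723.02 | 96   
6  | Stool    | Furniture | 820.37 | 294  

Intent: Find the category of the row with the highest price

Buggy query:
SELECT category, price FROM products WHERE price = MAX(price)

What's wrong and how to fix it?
Bug: MAX(price) is an aggregate and cannot be used directly in WHERE

Fix: Use a subquery: WHERE price = (SELECT MAX(price) FROM products)

Corrected query:
SELECT category, price FROM products WHERE price = (SELECT MAX(price) FROM products)

Result:
category  | price 
----------+-------
Furniture | 939.95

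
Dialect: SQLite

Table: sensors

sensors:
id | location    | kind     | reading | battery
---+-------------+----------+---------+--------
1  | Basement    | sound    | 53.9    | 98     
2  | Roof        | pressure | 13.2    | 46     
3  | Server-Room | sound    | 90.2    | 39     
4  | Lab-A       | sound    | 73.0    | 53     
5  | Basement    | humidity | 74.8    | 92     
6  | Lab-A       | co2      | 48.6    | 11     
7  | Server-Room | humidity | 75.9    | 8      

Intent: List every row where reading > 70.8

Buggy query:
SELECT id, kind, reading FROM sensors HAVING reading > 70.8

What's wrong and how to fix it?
Bug: HAVING filters the output of aggregation, but this query has no GROUP BY and no aggregate functions, so SQLite rejects it (HAVING clause on a non-aggregate query); the condition here is per row

Fix: Use WHERE for row-level filtering

Corrected query:
SELECT id, kind, reading FROM sensors WHERE reading > 70.8

Result:
id | kind     | reading
---+----------+--------
3  | sound    | 90.2   
4  | sound    | 73     
5  | humidity | 74.8   
7  | humidity | 75.9   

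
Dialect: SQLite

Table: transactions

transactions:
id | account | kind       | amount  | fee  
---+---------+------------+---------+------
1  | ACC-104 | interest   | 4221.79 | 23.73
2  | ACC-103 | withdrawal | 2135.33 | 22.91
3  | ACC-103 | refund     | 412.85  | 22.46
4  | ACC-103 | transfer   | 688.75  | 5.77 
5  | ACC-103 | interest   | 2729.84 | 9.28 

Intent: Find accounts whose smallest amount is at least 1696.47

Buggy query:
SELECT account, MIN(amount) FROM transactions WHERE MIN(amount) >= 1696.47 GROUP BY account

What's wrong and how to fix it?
Bug: MIN() in WHERE is a misuse of aggregate

Fix: Replace WHERE with HAVING after the GROUP BY

Corrected query:
SELECT account, MIN(amount) FROM transactions GROUP BY account HAVING MIN(amount) >= 1696.47

Result:
account | MIN(amount)
--------+------------
ACC-104 | 4221.79    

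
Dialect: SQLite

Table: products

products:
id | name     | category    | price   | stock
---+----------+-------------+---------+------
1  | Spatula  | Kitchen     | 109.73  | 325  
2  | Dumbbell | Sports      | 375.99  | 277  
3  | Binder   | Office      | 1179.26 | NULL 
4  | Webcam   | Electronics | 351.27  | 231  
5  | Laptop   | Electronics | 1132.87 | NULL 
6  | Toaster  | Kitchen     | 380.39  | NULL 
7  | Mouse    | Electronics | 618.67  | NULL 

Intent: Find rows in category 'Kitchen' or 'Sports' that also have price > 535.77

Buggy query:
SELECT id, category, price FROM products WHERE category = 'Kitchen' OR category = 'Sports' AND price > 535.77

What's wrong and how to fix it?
Bug: AND binds tighter than OR, so this parses as category = 'Kitchen' OR (category = 'Sports' AND price > 535.77)

Fix: Add parentheses around the OR so the AND applies to both alternatives

Corrected query:
SELECT id, category, price FROM products WHERE (category = 'Kitchen' OR category = 'Sports') AND price > 535.77

Result:
(no rows)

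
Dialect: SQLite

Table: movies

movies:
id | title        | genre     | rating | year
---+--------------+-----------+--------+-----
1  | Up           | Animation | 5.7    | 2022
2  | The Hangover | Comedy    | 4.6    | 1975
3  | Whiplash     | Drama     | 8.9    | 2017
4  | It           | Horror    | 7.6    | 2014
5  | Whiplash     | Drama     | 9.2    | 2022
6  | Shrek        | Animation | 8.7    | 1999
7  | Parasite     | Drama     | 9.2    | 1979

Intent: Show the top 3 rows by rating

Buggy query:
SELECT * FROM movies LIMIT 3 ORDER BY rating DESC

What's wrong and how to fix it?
Bug: ORDER BY cannot follow LIMIT; LIMIT is the final clause

Fix: Swap the clauses: ORDER BY first, then LIMIT

Corrected query:
SELECT * FROM movies ORDER BY rating DESC LIMIT 3

Result:
id | title    | genre | rating | year
---+----------+-------+--------+-----
5  | Whiplash | Drama | 9.2    | 2022
7  | Parasite | Drama | 9.2    | 1979
3  | Whiplash | Drama | 8.9    | 2017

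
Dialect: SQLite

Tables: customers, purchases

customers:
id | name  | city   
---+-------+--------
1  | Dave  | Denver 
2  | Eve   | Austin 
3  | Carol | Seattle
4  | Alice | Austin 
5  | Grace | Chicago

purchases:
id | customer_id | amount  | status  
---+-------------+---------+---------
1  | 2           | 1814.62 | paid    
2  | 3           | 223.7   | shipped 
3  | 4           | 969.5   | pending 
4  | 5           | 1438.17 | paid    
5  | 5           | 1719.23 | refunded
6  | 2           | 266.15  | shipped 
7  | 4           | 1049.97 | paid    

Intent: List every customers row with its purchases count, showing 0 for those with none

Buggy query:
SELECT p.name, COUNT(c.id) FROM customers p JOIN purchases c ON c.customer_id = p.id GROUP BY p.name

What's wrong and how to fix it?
Bug: An inner join excludes parents with zero children

Fix: Switch to LEFT JOIN to retain unmatched parent rows

Corrected query:
SELECT p.name, COUNT(c.id) FROM customers p LEFT JOIN purchases c ON c.customer_id = p.id GROUP BY p.name

Result:
name  | COUNT(c.id)
------+------------
Alice | 2          
Carol | 1          
Dave  | 0          
Eve   | 2          
Grace | 2          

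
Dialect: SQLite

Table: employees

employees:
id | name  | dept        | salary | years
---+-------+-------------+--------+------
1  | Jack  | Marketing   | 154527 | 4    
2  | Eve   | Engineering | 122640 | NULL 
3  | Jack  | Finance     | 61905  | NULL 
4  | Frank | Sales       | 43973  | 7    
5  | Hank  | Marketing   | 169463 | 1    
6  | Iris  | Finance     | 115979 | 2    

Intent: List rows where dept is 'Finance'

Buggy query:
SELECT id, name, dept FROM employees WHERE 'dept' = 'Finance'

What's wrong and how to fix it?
Bug: 'dept' in single quotes is a string literal, not the column; the comparison is literal-vs-literal and never true

Fix: Reference the column as dept without single quotes

Corrected query:
SELECT id, name, dept FROM employees WHERE dept = 'Finance'

Result:
id | name | dept   
---+------+--------
3  | Jack | Finance
6  | Iris | Finance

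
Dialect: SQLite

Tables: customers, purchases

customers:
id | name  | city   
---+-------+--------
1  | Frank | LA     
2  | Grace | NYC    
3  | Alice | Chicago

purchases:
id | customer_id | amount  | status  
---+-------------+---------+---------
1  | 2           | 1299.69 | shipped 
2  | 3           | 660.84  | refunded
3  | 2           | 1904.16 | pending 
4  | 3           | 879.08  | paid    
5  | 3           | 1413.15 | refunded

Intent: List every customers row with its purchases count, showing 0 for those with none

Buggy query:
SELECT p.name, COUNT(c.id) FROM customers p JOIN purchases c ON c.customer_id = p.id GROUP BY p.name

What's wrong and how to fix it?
Bug: INNER JOIN drops customers rows that have no matching purchases rows

Fix: Use LEFT JOIN so parents without children still appear (COUNT(c.id) gives 0)

Corrected query:
SELECT p.name, COUNT(c.id) FROM customers p LEFT JOIN purchases c ON c.customer_id = p.id GROUP BY p.name

Result:
name  | COUNT(c.id)
------+------------
Alice | 3          
Frank | 0          
Grace | 2          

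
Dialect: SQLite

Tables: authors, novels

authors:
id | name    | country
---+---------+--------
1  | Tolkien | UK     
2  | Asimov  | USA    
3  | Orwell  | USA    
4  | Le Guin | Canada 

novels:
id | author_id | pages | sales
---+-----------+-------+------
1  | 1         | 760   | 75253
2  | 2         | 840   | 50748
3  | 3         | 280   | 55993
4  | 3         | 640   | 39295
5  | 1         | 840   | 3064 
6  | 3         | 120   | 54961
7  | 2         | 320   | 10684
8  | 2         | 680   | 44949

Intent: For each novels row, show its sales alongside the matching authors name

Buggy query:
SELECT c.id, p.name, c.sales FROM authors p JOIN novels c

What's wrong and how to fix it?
Bug: JOIN with no ON clause produces a cartesian product; every novels row pairs with every authors row

Fix: Add ON c.author_id = p.id to the JOIN

Corrected query:
SELECT c.id, p.name, c.sales FROM authors p JOIN novels c ON c.author_id = p.id

Result:
id | name    | sales
---+---------+------
1  | Tolkien | 75253
2  | Asimov  | 50748
3  | Orwell  | 55993
4  | Orwell  | 39295
5  | Tolkien | 3064 
6  | Orwell  | 54961
7  | Asimov  | 10684
8  | Asimov  | 44949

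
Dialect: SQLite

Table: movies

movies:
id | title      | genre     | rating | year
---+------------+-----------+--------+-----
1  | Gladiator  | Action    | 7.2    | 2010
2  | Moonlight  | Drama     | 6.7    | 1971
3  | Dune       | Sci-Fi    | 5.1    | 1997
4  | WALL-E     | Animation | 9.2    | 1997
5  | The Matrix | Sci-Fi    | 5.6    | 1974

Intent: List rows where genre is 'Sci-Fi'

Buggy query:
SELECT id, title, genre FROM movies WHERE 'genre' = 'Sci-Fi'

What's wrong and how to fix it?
Bug: Single quotes denote string literals in SQL; the column name is being compared as a constant string

Fix: Reference the column as genre without single quotes

Corrected query:
SELECT id, title, genre FROM movies WHERE genre = 'Sci-Fi'

Result:
id | title      | genre 
---+------------+-------
3  | Dune       | Sci-Fi
5  | The Matrix | Sci-Fi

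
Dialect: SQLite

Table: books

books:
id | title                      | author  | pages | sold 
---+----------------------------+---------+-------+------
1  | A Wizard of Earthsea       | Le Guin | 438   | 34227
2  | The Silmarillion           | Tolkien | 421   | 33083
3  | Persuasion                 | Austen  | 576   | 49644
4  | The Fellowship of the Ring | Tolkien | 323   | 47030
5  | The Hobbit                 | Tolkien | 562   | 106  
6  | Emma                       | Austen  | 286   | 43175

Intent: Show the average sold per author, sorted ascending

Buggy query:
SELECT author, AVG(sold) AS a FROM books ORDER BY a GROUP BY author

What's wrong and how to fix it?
Bug: GROUP BY must precede ORDER BY

Fix: Reorder: SELECT … FROM … GROUP BY … ORDER BY …

Corrected query:
SELECT author, AVG(sold) AS a FROM books GROUP BY author ORDER BY a

Result:
author  | a           
--------+-------------
Tolkien | 26739.666667
Le Guin | 34227       
Austen  | 46409.5     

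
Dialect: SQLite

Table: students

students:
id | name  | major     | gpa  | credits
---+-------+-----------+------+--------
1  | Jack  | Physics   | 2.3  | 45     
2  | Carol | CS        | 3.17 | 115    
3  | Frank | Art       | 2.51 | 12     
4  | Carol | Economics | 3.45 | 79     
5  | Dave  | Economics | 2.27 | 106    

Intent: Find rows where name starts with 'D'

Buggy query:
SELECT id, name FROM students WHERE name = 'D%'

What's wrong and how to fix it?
Bug: '=' compares the literal string including the % character; pattern matching needs LIKE

Fix: Replace '=' with LIKE so 'D%' is treated as a pattern

Corrected query:
SELECT id, name FROM students WHERE name LIKE 'D%'

Result:
id | name
---+-----
5  | Dave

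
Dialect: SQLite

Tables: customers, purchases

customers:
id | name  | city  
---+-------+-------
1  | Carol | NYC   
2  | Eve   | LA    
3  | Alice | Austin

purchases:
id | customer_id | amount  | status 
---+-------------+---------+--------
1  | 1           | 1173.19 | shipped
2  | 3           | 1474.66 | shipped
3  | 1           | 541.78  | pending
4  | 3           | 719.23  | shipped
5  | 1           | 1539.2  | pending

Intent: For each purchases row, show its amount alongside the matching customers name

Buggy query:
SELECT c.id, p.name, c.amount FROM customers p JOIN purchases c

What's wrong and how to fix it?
Bug: JOIN with no ON clause produces a cartesian product; every purchases row pairs with every customers row

Fix: Add ON c.customer_id = p.id to the JOIN

Corrected query:
SELECT c.id, p.name, c.amount FROM customers p JOIN purchases c ON c.customer_id = p.id

Result:
id | name  | amount 
---+-------+--------
1  | Carol | 1173.19
2  | Alice | 1474.66
3  | Carol | 541.78 
4  | Alice | 719.23 
5  | Carol | 1539.2 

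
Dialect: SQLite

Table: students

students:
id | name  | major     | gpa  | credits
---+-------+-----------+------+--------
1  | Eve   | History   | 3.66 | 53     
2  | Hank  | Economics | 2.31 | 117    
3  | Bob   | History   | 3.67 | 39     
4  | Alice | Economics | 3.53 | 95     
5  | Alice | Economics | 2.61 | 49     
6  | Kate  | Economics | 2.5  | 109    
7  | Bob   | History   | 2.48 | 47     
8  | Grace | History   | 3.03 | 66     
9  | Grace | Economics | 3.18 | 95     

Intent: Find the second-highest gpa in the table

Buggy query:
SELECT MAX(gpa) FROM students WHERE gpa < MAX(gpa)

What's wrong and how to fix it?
Bug: The inner MAX is an aggregate inside WHERE, which is not allowed

Fix: Put the inner MAX in a scalar subquery

Corrected query:
SELECT MAX(gpa) FROM students WHERE gpa < (SELECT MAX(gpa) FROM students)

Result:
MAX(gpa)
--------
3.66    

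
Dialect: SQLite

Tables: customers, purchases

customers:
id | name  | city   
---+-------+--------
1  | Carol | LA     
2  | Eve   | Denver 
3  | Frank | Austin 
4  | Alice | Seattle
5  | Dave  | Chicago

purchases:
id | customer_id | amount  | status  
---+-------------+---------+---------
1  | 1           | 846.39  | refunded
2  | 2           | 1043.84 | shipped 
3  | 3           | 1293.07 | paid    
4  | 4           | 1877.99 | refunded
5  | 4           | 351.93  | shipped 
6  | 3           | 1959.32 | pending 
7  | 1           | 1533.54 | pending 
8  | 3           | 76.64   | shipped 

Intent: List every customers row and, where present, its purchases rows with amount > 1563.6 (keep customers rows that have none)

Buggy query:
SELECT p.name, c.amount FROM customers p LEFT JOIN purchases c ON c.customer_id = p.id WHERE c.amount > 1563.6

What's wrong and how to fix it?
Bug: Filtering c.amount in WHERE discards the NULL rows produced by LEFT JOIN, turning it into an inner join

Fix: Put 'c.amount > 1563.6' in the JOIN's ON clause instead of WHERE

Corrected query:
SELECT p.name, c.amount FROM customers p LEFT JOIN purchases c ON c.customer_id = p.id AND c.amount > 1563.6

Result:
name  | amount 
------+--------
Carol | NULL   
Eve   | NULL   
Frank | 1959.32
Alice | 1877.99
Dave  | NULL   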